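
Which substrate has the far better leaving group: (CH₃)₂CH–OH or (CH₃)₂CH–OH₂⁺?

From (CH₃)₂CH–OH the departing group would be OH⁻ (pKₐ(H₂O) ≈ 15.7). Strong base; essentially never leaves without prior activation.
From (CH₃)₂CH–OH₂⁺ the leaving group is H₂O (pKₐ(H₃O⁺) ≈ -1.7). Neutral; leaves from a protonated alcohol (R–OH₂⁺).
(In practice (CH₃)₂CH–OH₂⁺ is made from (CH₃)₂CH–OH by protonation with strong acid, converting the leaving group from hydroxide to neutral water.)

(CH₃)₂CH–OH₂⁺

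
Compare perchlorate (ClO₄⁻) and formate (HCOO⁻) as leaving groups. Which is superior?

perchlorate (ClO₄⁻) is the better leaving group.
pKₐ(HClO₄) ≈ -10 versus pKₐ(HCOOH) ≈ 3.8: perchlorate (ClO₄⁻) is the much weaker base.
Extremely weak base; rarely used for safety reasons.

perchlorate (ClO₄⁻)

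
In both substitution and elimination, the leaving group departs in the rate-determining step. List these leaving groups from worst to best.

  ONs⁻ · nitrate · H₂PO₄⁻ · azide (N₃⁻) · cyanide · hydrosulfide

cyanide < hydrosulfide < azide (N₃⁻) < H₂PO₄⁻ < nitrate < ONs⁻

Rank by basicity of the departing species: weakest base leaves most easily.
ONs⁻: pKₐ(p-O₂NC₆H₄SO₃H) ≈ -3.5
nitrate: pKₐ(HNO₃) ≈ -1.3
H₂PO₄⁻: pKₐ(H₃PO₄) ≈ 2.1
azide (N₃⁻): pKₐ(HN₃) ≈ 4.7
hydrosulfide: pKₐ(H₂S) ≈ 7
cyanide: pKₐ(HCN) ≈ 9.2
Listed from poorest to best leaving group as asked.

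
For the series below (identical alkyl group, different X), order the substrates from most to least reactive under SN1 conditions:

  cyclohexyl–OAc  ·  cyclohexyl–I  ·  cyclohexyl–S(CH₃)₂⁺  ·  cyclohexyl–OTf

Same R in every case — rank the leaving groups.
Rank by basicity of the departing species: weakest base leaves most easily.
cyclohexyl–OTf loses OTf⁻: pKₐ(CF₃SO₃H (triflic acid)) ≈ -14
cyclohexyl–I loses I⁻: pKₐ(HI) ≈ -10
cyclohexyl–S(CH₃)₂⁺ loses SR'₂: pKₐ(R'₂SH⁺) ≈ -7
cyclohexyl–OAc loses AcO⁻: pKₐ(CH₃COOH) ≈ 4.8

cyclohexyl–OTf > cyclohexyl–I > cyclohexyl–S(CH₃)₂⁺ > cyclohexyl–OAc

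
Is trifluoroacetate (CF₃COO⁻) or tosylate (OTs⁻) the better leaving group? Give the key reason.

tosylate (OTs⁻)

tosylate (OTs⁻) is the better leaving group.
pKₐ(p-CH₃C₆H₄SO₃H (TsOH)) ≈ -2.8 versus pKₐ(CF₃COOH) ≈ 0.2: tosylate (OTs⁻) is the much weaker base.
Resonance-delocalised arenesulfonate.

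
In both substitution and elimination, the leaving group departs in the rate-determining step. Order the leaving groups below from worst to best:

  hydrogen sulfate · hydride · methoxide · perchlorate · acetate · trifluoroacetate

perchlorate: pKₐ(HClO₄) ≈ -10 — extremely weak base; rarely used for safety reasons
hydrogen sulfate: pKₐ(H₂SO₄) ≈ -3 — conjugate base of a strong mineral acid
trifluoroacetate: pKₐ(CF₃COOH) ≈ 0.2
acetate: pKₐ(CH₃COOH) ≈ 4.8
methoxide: pKₐ(CH₃OH) ≈ 15.5
hydride: pKₐ(H₂) ≈ 36 — extremely strong base; leaves only in special hydride-transfer contexts
Reversing gives the worst-to-best order requested.

hydride < methoxide < acetate < trifluoroacetate < hydrogen sulfate < perchlorate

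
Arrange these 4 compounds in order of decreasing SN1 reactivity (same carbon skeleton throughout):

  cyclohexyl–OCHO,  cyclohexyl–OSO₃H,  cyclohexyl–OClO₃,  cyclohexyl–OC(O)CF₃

The skeletons are identical, so relative rate is governed entirely by leaving-group ability.
Leaving-group ability tracks the stability of the departed species; conjugate-acid pKₐ is the usual yardstick (lower pKₐ → better LG).
cyclohexyl–OClO₃ loses ClO₄⁻: pKₐ(HClO₄) ≈ -10
cyclohexyl–OSO₃H loses HSO₄⁻: pKₐ(H₂SO₄) ≈ -3
cyclohexyl–OC(O)CF₃ loses CF₃COO⁻: pKₐ(CF₃COOH) ≈ 0.2
cyclohexyl–OCHO loses HCOO⁻: pKₐ(HCOOH) ≈ 3.8

cyclohexyl–OClO₃ > cyclohexyl–OSO₃H > cyclohexyl–OC(O)CF₃ > cyclohexyl–OCHO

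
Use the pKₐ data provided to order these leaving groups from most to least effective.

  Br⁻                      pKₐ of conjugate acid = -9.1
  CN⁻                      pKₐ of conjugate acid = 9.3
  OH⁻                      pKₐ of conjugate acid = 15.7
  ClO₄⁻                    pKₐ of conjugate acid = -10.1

Lower conjugate-acid pKₐ ⇒ weaker base ⇒ better leaving group.
Sorting by the given values: ClO₄⁻ (-10.1), Br⁻ (-9.1), CN⁻ (9.3), OH⁻ (15.7).

ClO₄⁻ > Br⁻ > CN⁻ > OH⁻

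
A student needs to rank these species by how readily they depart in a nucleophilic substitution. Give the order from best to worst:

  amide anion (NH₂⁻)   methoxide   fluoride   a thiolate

Rank by basicity of the departing species: weakest base leaves most easily.
fluoride: pKₐ(HF) ≈ 3.2
a thiolate: pKₐ(RSH (a thiol)) ≈ 10.5
methoxide: pKₐ(CH₃OH) ≈ 15.5
amide anion (NH₂⁻): pKₐ(NH₃) ≈ 38

fluoride > a thiolate > methoxide > amide anion (NH₂⁻)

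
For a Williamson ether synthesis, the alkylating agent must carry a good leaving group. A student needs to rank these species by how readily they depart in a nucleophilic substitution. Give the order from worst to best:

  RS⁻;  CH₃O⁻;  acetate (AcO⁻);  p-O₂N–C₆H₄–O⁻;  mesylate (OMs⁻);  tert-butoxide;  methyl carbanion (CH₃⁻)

methyl carbanion (CH₃⁻) < tert-butoxide < CH₃O⁻ < RS⁻ < p-O₂N–C₆H₄–O⁻ < acetate (AcO⁻) < mesylate (OMs⁻)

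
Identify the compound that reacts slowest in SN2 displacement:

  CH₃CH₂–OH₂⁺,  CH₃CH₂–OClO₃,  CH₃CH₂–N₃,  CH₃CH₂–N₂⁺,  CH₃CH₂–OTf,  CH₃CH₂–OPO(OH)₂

With the same alkyl group throughout, only the leaving group differentiates the rates.
A good leaving group is a weak base: the lower the pKₐ of its conjugate acid, the more readily it departs.
CH₃CH₂–N₂⁺ loses N₂: no meaningful conjugate acid; N₂ departs as an exceptionally stable neutral molecule
CH₃CH₂–OTf loses OTf⁻: pKₐ(CF₃SO₃H (triflic acid)) ≈ -14
CH₃CH₂–OClO₃ loses ClO₄⁻: pKₐ(HClO₄) ≈ -10
CH₃CH₂–OH₂⁺ loses H₂O: pKₐ(H₃O⁺) ≈ -1.7
CH₃CH₂–OPO(OH)₂ loses H₂PO₄⁻: pKₐ(H₃PO₄) ≈ 2.1
CH₃CH₂–N₃ loses N₃⁻: pKₐ(HN₃) ≈ 4.7

CH₃CH₂–N₃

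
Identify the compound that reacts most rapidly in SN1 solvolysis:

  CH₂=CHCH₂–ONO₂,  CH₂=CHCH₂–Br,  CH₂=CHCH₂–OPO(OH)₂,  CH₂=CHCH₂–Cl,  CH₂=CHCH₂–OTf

The skeletons are identical, so relative rate is governed entirely by leaving-group ability.
Leaving-group ability tracks the stability of the departed species; conjugate-acid pKₐ is the usual yardstick (lower pKₐ → better LG).
CH₂=CHCH₂–OTf loses OTf⁻: pKₐ(CF₃SO₃H (triflic acid)) ≈ -14
CH₂=CHCH₂–Br loses Br⁻: pKₐ(HBr) ≈ -9
CH₂=CHCH₂–Cl loses Cl⁻: pKₐ(HCl) ≈ -7
CH₂=CHCH₂–ONO₂ loses NO₃⁻: pKₐ(HNO₃) ≈ -1.3
CH₂=CHCH₂–OPO(OH)₂ loses H₂PO₄⁻: pKₐ(H₃PO₄) ≈ 2.1

CH₂=CHCH₂–OTf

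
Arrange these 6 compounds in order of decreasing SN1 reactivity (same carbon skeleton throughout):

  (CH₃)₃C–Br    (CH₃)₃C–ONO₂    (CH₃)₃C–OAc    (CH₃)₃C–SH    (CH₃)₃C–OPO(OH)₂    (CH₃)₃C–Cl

(CH₃)₃C–Br > (CH₃)₃C–Cl > (CH₃)₃C–ONO₂ > (CH₃)₃C–OPO(OH)₂ > (CH₃)₃C–OAc > (CH₃)₃C–SH

With the same alkyl group throughout, only the leaving group differentiates the rates.
A good leaving group is a weak base: the lower the pKₐ of its conjugate acid, the more readily it departs.
(CH₃)₃C–Br loses Br⁻: pKₐ(HBr) ≈ -9
(CH₃)₃C–Cl loses Cl⁻: pKₐ(HCl) ≈ -7
(CH₃)₃C–ONO₂ loses NO₃⁻: pKₐ(HNO₃) ≈ -1.3
(CH₃)₃C–OPO(OH)₂ loses H₂PO₄⁻: pKₐ(H₃PO₄) ≈ 2.1
(CH₃)₃C–OAc loses AcO⁻: pKₐ(CH₃COOH) ≈ 4.8
(CH₃)₃C–SH loses HS⁻: pKₐ(H₂S) ≈ 7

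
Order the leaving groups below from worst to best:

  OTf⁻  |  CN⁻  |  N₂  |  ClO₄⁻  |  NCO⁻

CN⁻ < NCO⁻ < ClO₄⁻ < OTf⁻ < N₂

The more stable X⁻ (or X) is on its own — i.e. the weaker a base it is — the better a leaving group it makes.
N₂: no meaningful conjugate acid; N₂ departs as an exceptionally stable neutral molecule
OTf⁻: pKₐ(CF₃SO₃H (triflic acid)) ≈ -14 — charge spread over three oxygens and a CF₃ group; the premier leaving group in synthesis
ClO₄⁻: pKₐ(HClO₄) ≈ -10
NCO⁻: pKₐ(HOCN) ≈ 3.5 — resonance between N and O
CN⁻: pKₐ(HCN) ≈ 9.2
Listed from poorest to best leaving group as asked.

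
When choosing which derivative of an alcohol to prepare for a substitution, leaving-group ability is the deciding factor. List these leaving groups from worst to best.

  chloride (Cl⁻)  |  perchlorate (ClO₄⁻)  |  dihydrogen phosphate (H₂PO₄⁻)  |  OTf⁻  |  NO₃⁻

dihydrogen phosphate (H₂PO₄⁻) < NO₃⁻ < chloride (Cl⁻) < perchlorate (ClO₄⁻) < OTf⁻

Leaving-group ability tracks the stability of the departed species; conjugate-acid pKₐ is the usual yardstick (lower pKₐ → better LG).
OTf⁻: pKₐ(CF₃SO₃H (triflic acid)) ≈ -14
perchlorate (ClO₄⁻): pKₐ(HClO₄) ≈ -10
chloride (Cl⁻): pKₐ(HCl) ≈ -7
NO₃⁻: pKₐ(HNO₃) ≈ -1.3
dihydrogen phosphate (H₂PO₄⁻): pKₐ(H₃PO₄) ≈ 2.1
Listed from poorest to best leaving group as asked.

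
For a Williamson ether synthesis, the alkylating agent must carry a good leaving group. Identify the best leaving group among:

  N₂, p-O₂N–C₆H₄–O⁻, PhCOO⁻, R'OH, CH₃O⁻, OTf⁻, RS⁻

N₂

The more stable X⁻ (or X) is on its own — i.e. the weaker a base it is — the better a leaving group it makes.
N₂: no meaningful conjugate acid; N₂ departs as an exceptionally stable neutral molecule
OTf⁻: pKₐ(CF₃SO₃H (triflic acid)) ≈ -14
R'OH: pKₐ(R'OH₂⁺) ≈ -2.4
PhCOO⁻: pKₐ(C₆H₅COOH) ≈ 4.2
p-O₂N–C₆H₄–O⁻: pKₐ(p-nitrophenol) ≈ 7.2
RS⁻: pKₐ(RSH (a thiol)) ≈ 10.5
CH₃O⁻: pKₐ(CH₃OH) ≈ 15.5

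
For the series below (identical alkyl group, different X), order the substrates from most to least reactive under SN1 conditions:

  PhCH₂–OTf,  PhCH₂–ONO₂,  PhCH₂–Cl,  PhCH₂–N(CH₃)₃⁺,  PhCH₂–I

PhCH₂–OTf > PhCH₂–I > PhCH₂–Cl > PhCH₂–ONO₂ > PhCH₂–N(CH₃)₃⁺

With the same alkyl group throughout, only the leaving group differentiates the rates.
Rank by basicity of the departing species: weakest base leaves most easily.
PhCH₂–OTf loses OTf⁻: pKₐ(CF₃SO₃H (triflic acid)) ≈ -14
PhCH₂–I loses I⁻: pKₐ(HI) ≈ -10
PhCH₂–Cl loses Cl⁻: pKₐ(HCl) ≈ -7
PhCH₂–ONO₂ loses NO₃⁻: pKₐ(HNO₃) ≈ -1.3
PhCH₂–N(CH₃)₃⁺ loses NR'₃: pKₐ(R'₃NH⁺) ≈ 10.7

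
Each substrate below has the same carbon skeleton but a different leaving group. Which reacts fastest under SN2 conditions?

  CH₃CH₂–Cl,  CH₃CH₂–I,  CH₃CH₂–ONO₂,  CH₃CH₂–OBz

CH₃CH₂–I

Same R in every case — rank the leaving groups.
The more stable X⁻ (or X) is on its own — i.e. the weaker a base it is — the better a leaving group it makes.
CH₃CH₂–I loses I⁻: pKₐ(HI) ≈ -10
CH₃CH₂–Cl loses Cl⁻: pKₐ(HCl) ≈ -7
CH₃CH₂–ONO₂ loses NO₃⁻: pKₐ(HNO₃) ≈ -1.3
CH₃CH₂–OBz loses PhCOO⁻: pKₐ(C₆H₅COOH) ≈ 4.2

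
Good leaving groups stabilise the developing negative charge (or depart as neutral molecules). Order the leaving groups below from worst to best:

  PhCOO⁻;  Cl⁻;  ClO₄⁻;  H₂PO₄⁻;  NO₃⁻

A good leaving group is a weak base: the lower the pKₐ of its conjugate acid, the more readily it departs.
ClO₄⁻: pKₐ(HClO₄) ≈ -10
Cl⁻: pKₐ(HCl) ≈ -7
NO₃⁻: pKₐ(HNO₃) ≈ -1.3
H₂PO₄⁻: pKₐ(H₃PO₄) ≈ 2.1
PhCOO⁻: pKₐ(C₆H₅COOH) ≈ 4.2
Listed from poorest to best leaving group as asked.

PhCOO⁻ < H₂PO₄⁻ < NO₃⁻ < Cl⁻ < ClO₄⁻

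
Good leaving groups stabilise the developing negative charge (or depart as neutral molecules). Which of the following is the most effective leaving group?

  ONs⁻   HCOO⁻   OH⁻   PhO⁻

ONs⁻: pKₐ(p-O₂NC₆H₄SO₃H) ≈ -3.5
HCOO⁻: pKₐ(HCOOH) ≈ 3.8
PhO⁻: pKₐ(C₆H₅OH (phenol)) ≈ 10
OH⁻: pKₐ(H₂O) ≈ 15.7

ONs⁻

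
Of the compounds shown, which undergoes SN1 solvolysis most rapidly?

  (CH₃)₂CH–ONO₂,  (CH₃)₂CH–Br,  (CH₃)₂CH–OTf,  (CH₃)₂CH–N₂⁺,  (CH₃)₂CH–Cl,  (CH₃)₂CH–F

Identical carbon frameworks mean the comparison reduces to leaving-group quality.
A good leaving group is a weak base: the lower the pKₐ of its conjugate acid, the more readily it departs.
(CH₃)₂CH–N₂⁺ loses N₂: no meaningful conjugate acid; N₂ departs as an exceptionally stable neutral molecule
(CH₃)₂CH–OTf loses OTf⁻: pKₐ(CF₃SO₃H (triflic acid)) ≈ -14
(CH₃)₂CH–Br loses Br⁻: pKₐ(HBr) ≈ -9
(CH₃)₂CH–Cl loses Cl⁻: pKₐ(HCl) ≈ -7
(CH₃)₂CH–ONO₂ loses NO₃⁻: pKₐ(HNO₃) ≈ -1.3
(CH₃)₂CH–F loses F⁻: pKₐ(HF) ≈ 3.2

(CH₃)₂CH–N₂⁺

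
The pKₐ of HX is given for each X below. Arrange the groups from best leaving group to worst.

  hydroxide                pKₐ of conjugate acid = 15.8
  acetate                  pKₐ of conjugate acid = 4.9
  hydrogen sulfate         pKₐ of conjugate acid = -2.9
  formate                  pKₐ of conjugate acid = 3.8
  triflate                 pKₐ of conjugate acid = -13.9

triflate > hydrogen sulfate > formate > acetate > hydroxide

Lower conjugate-acid pKₐ ⇒ weaker base ⇒ better leaving group.
Sorting by the given values: triflate (-13.9), hydrogen sulfate (-2.9), formate (3.8), acetate (4.9), hydroxide (15.8).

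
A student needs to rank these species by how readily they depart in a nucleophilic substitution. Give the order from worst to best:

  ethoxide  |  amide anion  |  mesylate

Leaving-group ability tracks the stability of the departed species; conjugate-acid pKₐ is the usual yardstick (lower pKₐ → better LG).
mesylate: pKₐ(CH₃SO₃H (MsOH)) ≈ -1.9
ethoxide: pKₐ(CH₃CH₂OH) ≈ 16
amide anion: pKₐ(NH₃) ≈ 38
The question asks for worst first, so the sequence is read in increasing leaving-group ability.

amide anion < ethoxide < mesylate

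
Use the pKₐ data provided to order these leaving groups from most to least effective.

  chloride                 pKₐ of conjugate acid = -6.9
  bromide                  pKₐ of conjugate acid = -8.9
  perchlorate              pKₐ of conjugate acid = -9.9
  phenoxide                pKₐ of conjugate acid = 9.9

Lower conjugate-acid pKₐ ⇒ weaker base ⇒ better leaving group.
Sorting by the given values: perchlorate (-9.9), bromide (-8.9), chloride (-6.9), phenoxide (9.9).

perchlorate > bromide > chloride > phenoxide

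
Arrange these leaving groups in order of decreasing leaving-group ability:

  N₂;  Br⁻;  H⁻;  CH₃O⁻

N₂ > Br⁻ > CH₃O⁻ > H⁻

The more stable X⁻ (or X) is on its own — i.e. the weaker a base it is — the better a leaving group it makes.
N₂: no meaningful conjugate acid; N₂ departs as an exceptionally stable neutral molecule
Br⁻: pKₐ(HBr) ≈ -9
CH₃O⁻: pKₐ(CH₃OH) ≈ 15.5
H⁻: pKₐ(H₂) ≈ 36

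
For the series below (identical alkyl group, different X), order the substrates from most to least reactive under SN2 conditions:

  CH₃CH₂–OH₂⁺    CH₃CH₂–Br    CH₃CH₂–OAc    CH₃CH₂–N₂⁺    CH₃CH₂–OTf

CH₃CH₂–N₂⁺ > CH₃CH₂–OTf > CH₃CH₂–Br > CH₃CH₂–OH₂⁺ > CH₃CH₂–OAc

The skeletons are identical, so relative rate is governed entirely by leaving-group ability.
The more stable X⁻ (or X) is on its own — i.e. the weaker a base it is — the better a leaving group it makes.
CH₃CH₂–N₂⁺ loses N₂: no meaningful conjugate acid; N₂ departs as an exceptionally stable neutral molecule
CH₃CH₂–OTf loses OTf⁻: pKₐ(CF₃SO₃H (triflic acid)) ≈ -14
CH₃CH₂–Br loses Br⁻: pKₐ(HBr) ≈ -9
CH₃CH₂–OH₂⁺ loses H₂O: pKₐ(H₃O⁺) ≈ -1.7
CH₃CH₂–OAc loses AcO⁻: pKₐ(CH₃COOH) ≈ 4.8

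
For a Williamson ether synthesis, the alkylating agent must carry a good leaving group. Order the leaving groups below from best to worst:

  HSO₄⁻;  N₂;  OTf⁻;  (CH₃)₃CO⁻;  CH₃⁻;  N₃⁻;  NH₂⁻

N₂: no meaningful conjugate acid; N₂ departs as an exceptionally stable neutral molecule
OTf⁻: pKₐ(CF₃SO₃H (triflic acid)) ≈ -14
HSO₄⁻: pKₐ(H₂SO₄) ≈ -3 — conjugate base of a strong mineral acid
N₃⁻: pKₐ(HN₃) ≈ 4.7
(CH₃)₃CO⁻: pKₐ(t-BuOH) ≈ 18 — bulky, strongly basic alkoxide
NH₂⁻: pKₐ(NH₃) ≈ 38
CH₃⁻: pKₐ(CH₄) ≈ 48

N₂ > OTf⁻ > HSO₄⁻ > N₃⁻ > (CH₃)₃CO⁻ > NH₂⁻ > CH₃⁻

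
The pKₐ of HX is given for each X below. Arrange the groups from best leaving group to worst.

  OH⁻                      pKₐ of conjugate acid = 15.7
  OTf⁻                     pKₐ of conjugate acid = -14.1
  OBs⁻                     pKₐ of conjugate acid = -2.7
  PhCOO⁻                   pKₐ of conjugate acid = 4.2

OTf⁻ > OBs⁻ > PhCOO⁻ > OH⁻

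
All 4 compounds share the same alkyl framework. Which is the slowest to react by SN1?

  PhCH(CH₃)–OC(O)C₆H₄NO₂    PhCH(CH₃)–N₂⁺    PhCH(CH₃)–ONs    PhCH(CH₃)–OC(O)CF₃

PhCH(CH₃)–OC(O)C₆H₄NO₂

Same R in every case — rank the leaving groups.
A good leaving group is a weak base: the lower the pKₐ of its conjugate acid, the more readily it departs.
PhCH(CH₃)–N₂⁺ loses N₂: no meaningful conjugate acid; N₂ departs as an exceptionally stable neutral molecule
PhCH(CH₃)–ONs loses ONs⁻: pKₐ(p-O₂NC₆H₄SO₃H) ≈ -3.5
PhCH(CH₃)–OC(O)CF₃ loses CF₃COO⁻: pKₐ(CF₃COOH) ≈ 0.2
PhCH(CH₃)–OC(O)C₆H₄NO₂ loses p-O₂N–C₆H₄–COO⁻: pKₐ(p-nitrobenzoic acid) ≈ 3.4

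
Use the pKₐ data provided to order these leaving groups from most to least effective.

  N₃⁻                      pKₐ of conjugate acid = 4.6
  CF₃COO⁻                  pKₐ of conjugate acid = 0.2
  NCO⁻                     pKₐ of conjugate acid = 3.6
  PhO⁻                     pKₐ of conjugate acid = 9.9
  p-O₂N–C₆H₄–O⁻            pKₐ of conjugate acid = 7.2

CF₃COO⁻ > NCO⁻ > N₃⁻ > p-O₂N–C₆H₄–O⁻ > PhO⁻

Lower conjugate-acid pKₐ ⇒ weaker base ⇒ better leaving group.
Sorting by the given values: CF₃COO⁻ (0.2), NCO⁻ (3.6), N₃⁻ (4.6), p-O₂N–C₆H₄–O⁻ (7.2), PhO⁻ (9.9).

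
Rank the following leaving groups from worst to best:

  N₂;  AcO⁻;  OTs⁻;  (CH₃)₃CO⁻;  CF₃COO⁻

A good leaving group is a weak base: the lower the pKₐ of its conjugate acid, the more readily it departs.
N₂: no meaningful conjugate acid; N₂ departs as an exceptionally stable neutral molecule
OTs⁻: pKₐ(p-CH₃C₆H₄SO₃H (TsOH)) ≈ -2.8
CF₃COO⁻: pKₐ(CF₃COOH) ≈ 0.2
AcO⁻: pKₐ(CH₃COOH) ≈ 4.8
(CH₃)₃CO⁻: pKₐ(t-BuOH) ≈ 18
The question asks for worst first, so the sequence is read in increasing leaving-group ability.

(CH₃)₃CO⁻ < AcO⁻ < CF₃COO⁻ < OTs⁻ < N₂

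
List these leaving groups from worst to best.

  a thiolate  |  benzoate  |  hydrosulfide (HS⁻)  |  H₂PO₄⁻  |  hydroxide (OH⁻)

H₂PO₄⁻: pKₐ(H₃PO₄) ≈ 2.1
benzoate: pKₐ(C₆H₅COOH) ≈ 4.2
hydrosulfide (HS⁻): pKₐ(H₂S) ≈ 7 — larger and more polarisable than the oxygen analogue
a thiolate: pKₐ(RSH (a thiol)) ≈ 10.5
hydroxide (OH⁻): pKₐ(H₂O) ≈ 15.7
The question asks for worst first, so the sequence is read in increasing leaving-group ability.

hydroxide (OH⁻) < a thiolate < hydrosulfide (HS⁻) < benzoate < H₂PO₄⁻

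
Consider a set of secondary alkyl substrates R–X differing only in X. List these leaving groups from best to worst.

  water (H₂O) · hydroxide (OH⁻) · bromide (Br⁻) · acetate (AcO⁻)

A good leaving group is a weak base: the lower the pKₐ of its conjugate acid, the more readily it departs.
bromide (Br⁻): pKₐ(HBr) ≈ -9 — weak base; good leaving group
water (H₂O): pKₐ(H₃O⁺) ≈ -1.7
acetate (AcO⁻): pKₐ(CH₃COOH) ≈ 4.8 — resonance-stabilised but still a weak base
hydroxide (OH⁻): pKₐ(H₂O) ≈ 15.7 — strong base; essentially never leaves without prior activation

bromide (Br⁻) > water (H₂O) > acetate (AcO⁻) > hydroxide (OH⁻)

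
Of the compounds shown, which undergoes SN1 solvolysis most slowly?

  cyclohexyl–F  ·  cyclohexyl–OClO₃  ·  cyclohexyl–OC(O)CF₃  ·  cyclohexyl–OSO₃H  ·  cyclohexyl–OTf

The skeletons are identical, so relative rate is governed entirely by leaving-group ability.
Leaving-group ability tracks the stability of the departed species; conjugate-acid pKₐ is the usual yardstick (lower pKₐ → better LG).
cyclohexyl–OTf loses OTf⁻: pKₐ(CF₃SO₃H (triflic acid)) ≈ -14
cyclohexyl–OClO₃ loses ClO₄⁻: pKₐ(HClO₄) ≈ -10
cyclohexyl–OSO₃H loses HSO₄⁻: pKₐ(H₂SO₄) ≈ -3
cyclohexyl–OC(O)CF₃ loses CF₃COO⁻: pKₐ(CF₃COOH) ≈ 0.2
cyclohexyl–F loses F⁻: pKₐ(HF) ≈ 3.2

cyclohexyl–F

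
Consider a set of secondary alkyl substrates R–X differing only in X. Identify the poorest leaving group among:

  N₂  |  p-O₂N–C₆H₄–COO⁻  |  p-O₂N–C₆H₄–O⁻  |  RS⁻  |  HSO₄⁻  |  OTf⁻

RS⁻

N₂: no meaningful conjugate acid; N₂ departs as an exceptionally stable neutral molecule
OTf⁻: pKₐ(CF₃SO₃H (triflic acid)) ≈ -14
HSO₄⁻: pKₐ(H₂SO₄) ≈ -3
p-O₂N–C₆H₄–COO⁻: pKₐ(p-nitrobenzoic acid) ≈ 3.4
p-O₂N–C₆H₄–O⁻: pKₐ(p-nitrophenol) ≈ 7.2
RS⁻: pKₐ(RSH (a thiol)) ≈ 10.5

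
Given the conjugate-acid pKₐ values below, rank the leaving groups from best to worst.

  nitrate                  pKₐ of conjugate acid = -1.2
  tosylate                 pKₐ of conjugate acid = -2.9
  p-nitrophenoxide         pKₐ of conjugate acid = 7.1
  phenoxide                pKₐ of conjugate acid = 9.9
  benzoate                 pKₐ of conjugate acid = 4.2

tosylate > nitrate > benzoate > p-nitrophenoxide > phenoxide

Lower conjugate-acid pKₐ ⇒ weaker base ⇒ better leaving group.
Sorting by the given values: tosylate (-2.9), nitrate (-1.2), benzoate (4.2), p-nitrophenoxide (7.1), phenoxide (9.9).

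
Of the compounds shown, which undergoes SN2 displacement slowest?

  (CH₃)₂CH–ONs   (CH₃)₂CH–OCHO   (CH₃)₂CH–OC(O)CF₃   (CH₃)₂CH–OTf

(CH₃)₂CH–OCHO

The skeletons are identical, so relative rate is governed entirely by leaving-group ability.
Rank by basicity of the departing species: weakest base leaves most easily.
(CH₃)₂CH–OTf loses OTf⁻: pKₐ(CF₃SO₃H (triflic acid)) ≈ -14
(CH₃)₂CH–ONs loses ONs⁻: pKₐ(p-O₂NC₆H₄SO₃H) ≈ -3.5
(CH₃)₂CH–OC(O)CF₃ loses CF₃COO⁻: pKₐ(CF₃COOH) ≈ 0.2
(CH₃)₂CH–OCHO loses HCOO⁻: pKₐ(HCOOH) ≈ 3.8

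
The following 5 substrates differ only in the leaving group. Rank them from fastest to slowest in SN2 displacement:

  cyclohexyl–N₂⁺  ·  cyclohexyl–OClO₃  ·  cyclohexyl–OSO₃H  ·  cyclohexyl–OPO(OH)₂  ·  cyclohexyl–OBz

Identical carbon frameworks mean the comparison reduces to leaving-group quality.
Leaving-group ability tracks the stability of the departed species; conjugate-acid pKₐ is the usual yardstick (lower pKₐ → better LG).
cyclohexyl–N₂⁺ loses N₂: no meaningful conjugate acid; N₂ departs as an exceptionally stable neutral molecule
cyclohexyl–OClO₃ loses ClO₄⁻: pKₐ(HClO₄) ≈ -10
cyclohexyl–OSO₃H loses HSO₄⁻: pKₐ(H₂SO₄) ≈ -3
cyclohexyl–OPO(OH)₂ loses H₂PO₄⁻: pKₐ(H₃PO₄) ≈ 2.1
cyclohexyl–OBz loses PhCOO⁻: pKₐ(C₆H₅COOH) ≈ 4.2

cyclohexyl–N₂⁺ > cyclohexyl–OClO₃ > cyclohexyl–OSO₃H > cyclohexyl–OPO(OH)₂ > cyclohexyl–OBz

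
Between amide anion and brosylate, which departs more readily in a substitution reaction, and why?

brosylate is the better leaving group.
pKₐ(p-BrC₆H₄SO₃H) ≈ -2.8 versus pKₐ(NH₃) ≈ 38: brosylate is the much weaker base.
Arenesulfonate with a p-bromo substituent.

brosylate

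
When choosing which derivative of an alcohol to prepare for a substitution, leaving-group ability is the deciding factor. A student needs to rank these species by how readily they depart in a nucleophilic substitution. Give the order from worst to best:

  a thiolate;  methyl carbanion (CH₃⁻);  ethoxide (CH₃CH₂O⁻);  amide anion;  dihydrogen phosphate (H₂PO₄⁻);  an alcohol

methyl carbanion (CH₃⁻) < amide anion < ethoxide (CH₃CH₂O⁻) < a thiolate < dihydrogen phosphate (H₂PO₄⁻) < an alcohol

Rank by basicity of the departing species: weakest base leaves most easily.
an alcohol: pKₐ(R'OH₂⁺) ≈ -2.4 — neutral; leaves from a protonated ether (an oxonium ion, R–O(H)R'⁺)
dihydrogen phosphate (H₂PO₄⁻): pKₐ(H₃PO₄) ≈ 2.1 — moderate base; biological leaving group after further activation
a thiolate: pKₐ(RSH (a thiol)) ≈ 10.5 — moderately basic; rarely leaves without activation
ethoxide (CH₃CH₂O⁻): pKₐ(CH₃CH₂OH) ≈ 16
amide anion: pKₐ(NH₃) ≈ 38 — extremely strong base; never a leaving group
methyl carbanion (CH₃⁻): pKₐ(CH₄) ≈ 48
Reversing gives the worst-to-best order requested.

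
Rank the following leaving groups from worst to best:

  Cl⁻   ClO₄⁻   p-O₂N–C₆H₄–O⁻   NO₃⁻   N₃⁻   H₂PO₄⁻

ClO₄⁻: pKₐ(HClO₄) ≈ -10 — extremely weak base; rarely used for safety reasons
Cl⁻: pKₐ(HCl) ≈ -7 — moderately weak base
NO₃⁻: pKₐ(HNO₃) ≈ -1.3 — resonance-delocalised over three oxygens
H₂PO₄⁻: pKₐ(H₃PO₄) ≈ 2.1
N₃⁻: pKₐ(HN₃) ≈ 4.7 — linear, resonance-stabilised
p-O₂N–C₆H₄–O⁻: pKₐ(p-nitrophenol) ≈ 7.2 — nitro group delocalises the charge; the classic chromogenic LG
Listed from poorest to best leaving group as asked.

p-O₂N–C₆H₄–O⁻ < N₃⁻ < H₂PO₄⁻ < NO₃⁻ < Cl⁻ < ClO₄⁻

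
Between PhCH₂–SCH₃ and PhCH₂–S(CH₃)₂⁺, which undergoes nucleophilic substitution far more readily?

From PhCH₂–SCH₃ the departing group would be RS⁻ (pKₐ(RSH (a thiol)) ≈ 10.5). Moderately basic; rarely leaves without activation.
From PhCH₂–S(CH₃)₂⁺ the leaving group is SR'₂ (pKₐ(R'₂SH⁺) ≈ -7). Neutral; leaves from a sulfonium salt (R–SR'₂⁺).
(In practice PhCH₂–S(CH₃)₂⁺ is made from PhCH₂–SCH₃ by S-methylation with CH₃I, allowing neutral dimethyl sulfide, rather than methanethiolate, to depart.)

PhCH₂–S(CH₃)₂⁺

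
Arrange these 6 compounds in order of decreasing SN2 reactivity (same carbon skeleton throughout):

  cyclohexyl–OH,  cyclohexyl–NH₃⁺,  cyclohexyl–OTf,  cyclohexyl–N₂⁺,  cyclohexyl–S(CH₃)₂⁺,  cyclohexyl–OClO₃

cyclohexyl–N₂⁺ > cyclohexyl–OTf > cyclohexyl–OClO₃ > cyclohexyl–S(CH₃)₂⁺ > cyclohexyl–NH₃⁺ > cyclohexyl–OH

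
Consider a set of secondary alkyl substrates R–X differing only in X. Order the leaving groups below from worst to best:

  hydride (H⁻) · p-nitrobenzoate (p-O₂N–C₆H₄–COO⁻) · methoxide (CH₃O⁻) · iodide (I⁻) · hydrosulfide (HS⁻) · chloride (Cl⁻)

hydride (H⁻) < methoxide (CH₃O⁻) < hydrosulfide (HS⁻) < p-nitrobenzoate (p-O₂N–C₆H₄–COO⁻) < chloride (Cl⁻) < iodide (I⁻)

iodide (I⁻): pKₐ(HI) ≈ -10
chloride (Cl⁻): pKₐ(HCl) ≈ -7 — moderately weak base
p-nitrobenzoate (p-O₂N–C₆H₄–COO⁻): pKₐ(p-nitrobenzoic acid) ≈ 3.4 — electron-withdrawing nitro group stabilises the carboxylate
hydrosulfide (HS⁻): pKₐ(H₂S) ≈ 7 — larger and more polarisable than the oxygen analogue
methoxide (CH₃O⁻): pKₐ(CH₃OH) ≈ 15.5 — strong base; alkoxides do not leave unassisted
hydride (H⁻): pKₐ(H₂) ≈ 36 — extremely strong base; leaves only in special hydride-transfer contexts
The question asks for worst first, so the sequence is read in increasing leaving-group ability.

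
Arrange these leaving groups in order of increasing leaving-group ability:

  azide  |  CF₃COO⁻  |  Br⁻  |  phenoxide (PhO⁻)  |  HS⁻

Rank by basicity of the departing species: weakest base leaves most easily.
Br⁻: pKₐ(HBr) ≈ -9
CF₃COO⁻: pKₐ(CF₃COOH) ≈ 0.2 — strongly electron-withdrawing CF₃ stabilises the carboxylate
azide: pKₐ(HN₃) ≈ 4.7 — linear, resonance-stabilised
HS⁻: pKₐ(H₂S) ≈ 7 — larger and more polarisable than the oxygen analogue
phenoxide (PhO⁻): pKₐ(C₆H₅OH (phenol)) ≈ 10 — resonance into the ring helps, but still a poor LG
Listed from poorest to best leaving group as asked.

phenoxide (PhO⁻) < HS⁻ < azide < CF₃COO⁻ < Br⁻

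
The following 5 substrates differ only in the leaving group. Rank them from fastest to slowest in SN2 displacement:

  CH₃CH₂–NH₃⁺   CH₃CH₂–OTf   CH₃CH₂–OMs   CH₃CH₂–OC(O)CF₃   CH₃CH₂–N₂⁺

Same R in every case — rank the leaving groups.
Leaving-group ability tracks the stability of the departed species; conjugate-acid pKₐ is the usual yardstick (lower pKₐ → better LG).
CH₃CH₂–N₂⁺ loses N₂: no meaningful conjugate acid; N₂ departs as an exceptionally stable neutral molecule
CH₃CH₂–OTf loses OTf⁻: pKₐ(CF₃SO₃H (triflic acid)) ≈ -14
CH₃CH₂–OMs loses OMs⁻: pKₐ(CH₃SO₃H (MsOH)) ≈ -1.9
CH₃CH₂–OC(O)CF₃ loses CF₃COO⁻: pKₐ(CF₃COOH) ≈ 0.2
CH₃CH₂–NH₃⁺ loses NH₃: pKₐ(NH₄⁺) ≈ 9.2

CH₃CH₂–N₂⁺ > CH₃CH₂–OTf > CH₃CH₂–OMs > CH₃CH₂–OC(O)CF₃ > CH₃CH₂–NH₃⁺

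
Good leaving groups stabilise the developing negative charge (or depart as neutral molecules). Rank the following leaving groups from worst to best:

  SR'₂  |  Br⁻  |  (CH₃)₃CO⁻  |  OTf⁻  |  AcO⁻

OTf⁻: pKₐ(CF₃SO₃H (triflic acid)) ≈ -14
Br⁻: pKₐ(HBr) ≈ -9
SR'₂: pKₐ(R'₂SH⁺) ≈ -7
AcO⁻: pKₐ(CH₃COOH) ≈ 4.8
(CH₃)₃CO⁻: pKₐ(t-BuOH) ≈ 18
Listed from poorest to best leaving group as asked.

(CH₃)₃CO⁻ < AcO⁻ < SR'₂ < Br⁻ < OTf⁻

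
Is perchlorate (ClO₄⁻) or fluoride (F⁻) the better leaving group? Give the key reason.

perchlorate (ClO₄⁻)

perchlorate (ClO₄⁻) is the better leaving group.
pKₐ(HClO₄) ≈ -10 versus pKₐ(HF) ≈ 3.2: perchlorate (ClO₄⁻) is the much weaker base.
Extremely weak base; rarely used for safety reasons.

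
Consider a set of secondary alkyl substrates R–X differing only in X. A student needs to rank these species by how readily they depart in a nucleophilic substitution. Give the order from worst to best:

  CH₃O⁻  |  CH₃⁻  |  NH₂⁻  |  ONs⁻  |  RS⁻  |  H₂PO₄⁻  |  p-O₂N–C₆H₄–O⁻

CH₃⁻ < NH₂⁻ < CH₃O⁻ < RS⁻ < p-O₂N–C₆H₄–O⁻ < H₂PO₄⁻ < ONs⁻

ONs⁻: pKₐ(p-O₂NC₆H₄SO₃H) ≈ -3.5
H₂PO₄⁻: pKₐ(H₃PO₄) ≈ 2.1
p-O₂N–C₆H₄–O⁻: pKₐ(p-nitrophenol) ≈ 7.2 — nitro group delocalises the charge; the classic chromogenic LG
RS⁻: pKₐ(RSH (a thiol)) ≈ 10.5 — moderately basic; rarely leaves without activation
CH₃O⁻: pKₐ(CH₃OH) ≈ 15.5
NH₂⁻: pKₐ(NH₃) ≈ 38 — extremely strong base; never a leaving group
CH₃⁻: pKₐ(CH₄) ≈ 48 — unstabilised carbanion; the worst conceivable leaving group
Reversing gives the worst-to-best order requested.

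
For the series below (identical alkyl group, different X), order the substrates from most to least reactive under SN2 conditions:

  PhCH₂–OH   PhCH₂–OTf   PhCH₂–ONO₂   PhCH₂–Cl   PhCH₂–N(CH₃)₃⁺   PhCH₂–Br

Identical carbon frameworks mean the comparison reduces to leaving-group quality.
The more stable X⁻ (or X) is on its own — i.e. the weaker a base it is — the better a leaving group it makes.
PhCH₂–OTf loses OTf⁻: pKₐ(CF₃SO₃H (triflic acid)) ≈ -14
PhCH₂–Br loses Br⁻: pKₐ(HBr) ≈ -9
PhCH₂–Cl loses Cl⁻: pKₐ(HCl) ≈ -7
PhCH₂–ONO₂ loses NO₃⁻: pKₐ(HNO₃) ≈ -1.3
PhCH₂–N(CH₃)₃⁺ loses NR'₃: pKₐ(R'₃NH⁺) ≈ 10.7
PhCH₂–OH loses OH⁻: pKₐ(H₂O) ≈ 15.7

PhCH₂–OTf > PhCH₂–Br > PhCH₂–Cl > PhCH₂–ONO₂ > PhCH₂–N(CH₃)₃⁺ > PhCH₂–OH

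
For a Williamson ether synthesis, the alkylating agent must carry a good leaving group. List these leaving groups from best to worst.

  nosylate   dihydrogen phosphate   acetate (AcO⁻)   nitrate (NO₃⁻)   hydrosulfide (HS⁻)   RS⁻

nosylate > nitrate (NO₃⁻) > dihydrogen phosphate > acetate (AcO⁻) > hydrosulfide (HS⁻) > RS⁻

Rank by basicity of the departing species: weakest base leaves most easily.
nosylate: pKₐ(p-O₂NC₆H₄SO₃H) ≈ -3.5 — p-nitro group further stabilises the sulfonate
nitrate (NO₃⁻): pKₐ(HNO₃) ≈ -1.3
dihydrogen phosphate: pKₐ(H₃PO₄) ≈ 2.1
acetate (AcO⁻): pKₐ(CH₃COOH) ≈ 4.8 — resonance-stabilised but still a weak base
hydrosulfide (HS⁻): pKₐ(H₂S) ≈ 7 — larger and more polarisable than the oxygen analogue
RS⁻: pKₐ(RSH (a thiol)) ≈ 10.5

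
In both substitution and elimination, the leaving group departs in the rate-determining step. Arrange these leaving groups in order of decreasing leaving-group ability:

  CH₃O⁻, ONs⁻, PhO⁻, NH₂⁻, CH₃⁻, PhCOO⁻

ONs⁻: pKₐ(p-O₂NC₆H₄SO₃H) ≈ -3.5
PhCOO⁻: pKₐ(C₆H₅COOH) ≈ 4.2
PhO⁻: pKₐ(C₆H₅OH (phenol)) ≈ 10
CH₃O⁻: pKₐ(CH₃OH) ≈ 15.5
NH₂⁻: pKₐ(NH₃) ≈ 38
CH₃⁻: pKₐ(CH₄) ≈ 48

ONs⁻ > PhCOO⁻ > PhO⁻ > CH₃O⁻ > NH₂⁻ > CH₃⁻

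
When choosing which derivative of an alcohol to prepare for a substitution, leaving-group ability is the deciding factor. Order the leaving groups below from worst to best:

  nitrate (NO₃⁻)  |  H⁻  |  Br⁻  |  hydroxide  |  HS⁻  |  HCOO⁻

H⁻ < hydroxide < HS⁻ < HCOO⁻ < nitrate (NO₃⁻) < Br⁻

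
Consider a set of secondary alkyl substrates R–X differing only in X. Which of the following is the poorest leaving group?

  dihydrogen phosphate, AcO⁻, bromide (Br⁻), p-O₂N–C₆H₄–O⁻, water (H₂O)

Rank by basicity of the departing species: weakest base leaves most easily.
bromide (Br⁻): pKₐ(HBr) ≈ -9
water (H₂O): pKₐ(H₃O⁺) ≈ -1.7
dihydrogen phosphate: pKₐ(H₃PO₄) ≈ 2.1
AcO⁻: pKₐ(CH₃COOH) ≈ 4.8
p-O₂N–C₆H₄–O⁻: pKₐ(p-nitrophenol) ≈ 7.2

p-O₂N–C₆H₄–O⁻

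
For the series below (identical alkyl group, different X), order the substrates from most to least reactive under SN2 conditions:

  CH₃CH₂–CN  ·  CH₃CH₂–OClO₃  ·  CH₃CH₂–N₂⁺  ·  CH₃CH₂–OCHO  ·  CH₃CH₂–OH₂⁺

CH₃CH₂–N₂⁺ > CH₃CH₂–OClO₃ > CH₃CH₂–OH₂⁺ > CH₃CH₂–OCHO > CH₃CH₂–CN

The skeletons are identical, so relative rate is governed entirely by leaving-group ability.
The more stable X⁻ (or X) is on its own — i.e. the weaker a base it is — the better a leaving group it makes.
CH₃CH₂–N₂⁺ loses N₂: no meaningful conjugate acid; N₂ departs as an exceptionally stable neutral molecule
CH₃CH₂–OClO₃ loses ClO₄⁻: pKₐ(HClO₄) ≈ -10
CH₃CH₂–OH₂⁺ loses H₂O: pKₐ(H₃O⁺) ≈ -1.7
CH₃CH₂–OCHO loses HCOO⁻: pKₐ(HCOOH) ≈ 3.8
CH₃CH₂–CN loses CN⁻: pKₐ(HCN) ≈ 9.2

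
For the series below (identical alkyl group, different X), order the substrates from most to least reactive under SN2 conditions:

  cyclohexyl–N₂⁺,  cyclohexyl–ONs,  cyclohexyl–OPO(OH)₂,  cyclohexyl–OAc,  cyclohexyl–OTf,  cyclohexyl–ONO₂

cyclohexyl–N₂⁺ > cyclohexyl–OTf > cyclohexyl–ONs > cyclohexyl–ONO₂ > cyclohexyl–OPO(OH)₂ > cyclohexyl–OAc

Identical carbon frameworks mean the comparison reduces to leaving-group quality.
Rank by basicity of the departing species: weakest base leaves most easily.
cyclohexyl–N₂⁺ loses N₂: no meaningful conjugate acid; N₂ departs as an exceptionally stable neutral molecule
cyclohexyl–OTf loses OTf⁻: pKₐ(CF₃SO₃H (triflic acid)) ≈ -14
cyclohexyl–ONs loses ONs⁻: pKₐ(p-O₂NC₆H₄SO₃H) ≈ -3.5
cyclohexyl–ONO₂ loses NO₃⁻: pKₐ(HNO₃) ≈ -1.3
cyclohexyl–OPO(OH)₂ loses H₂PO₄⁻: pKₐ(H₃PO₄) ≈ 2.1
cyclohexyl–OAc loses AcO⁻: pKₐ(CH₃COOH) ≈ 4.8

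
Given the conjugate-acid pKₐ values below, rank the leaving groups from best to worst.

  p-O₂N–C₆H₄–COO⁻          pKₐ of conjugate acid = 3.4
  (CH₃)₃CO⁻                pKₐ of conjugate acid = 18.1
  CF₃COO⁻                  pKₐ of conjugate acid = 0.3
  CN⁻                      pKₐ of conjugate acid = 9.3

Lower conjugate-acid pKₐ ⇒ weaker base ⇒ better leaving group.
Sorting by the given values: CF₃COO⁻ (0.3), p-O₂N–C₆H₄–COO⁻ (3.4), CN⁻ (9.3), (CH₃)₃CO⁻ (18.1).

CF₃COO⁻ > p-O₂N–C₆H₄–COO⁻ > CN⁻ > (CH₃)₃CO⁻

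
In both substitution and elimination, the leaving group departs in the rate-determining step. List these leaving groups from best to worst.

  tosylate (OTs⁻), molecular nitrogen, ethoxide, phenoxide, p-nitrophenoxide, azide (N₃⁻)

molecular nitrogen > tosylate (OTs⁻) > azide (N₃⁻) > p-nitrophenoxide > phenoxide > ethoxide

Leaving-group ability tracks the stability of the departed species; conjugate-acid pKₐ is the usual yardstick (lower pKₐ → better LG).
molecular nitrogen: no meaningful conjugate acid; N₂ departs as an exceptionally stable neutral molecule
tosylate (OTs⁻): pKₐ(p-CH₃C₆H₄SO₃H (TsOH)) ≈ -2.8
azide (N₃⁻): pKₐ(HN₃) ≈ 4.7
p-nitrophenoxide: pKₐ(p-nitrophenol) ≈ 7.2
phenoxide: pKₐ(C₆H₅OH (phenol)) ≈ 10
ethoxide: pKₐ(CH₃CH₂OH) ≈ 16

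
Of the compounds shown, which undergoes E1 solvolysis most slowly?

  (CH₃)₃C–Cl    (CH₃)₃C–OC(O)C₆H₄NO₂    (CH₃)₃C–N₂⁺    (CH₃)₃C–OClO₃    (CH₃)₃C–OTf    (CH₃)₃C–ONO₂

The skeletons are identical, so relative rate is governed entirely by leaving-group ability.
A good leaving group is a weak base: the lower the pKₐ of its conjugate acid, the more readily it departs.
(CH₃)₃C–N₂⁺ loses N₂: no meaningful conjugate acid; N₂ departs as an exceptionally stable neutral molecule
(CH₃)₃C–OTf loses OTf⁻: pKₐ(CF₃SO₃H (triflic acid)) ≈ -14
(CH₃)₃C–OClO₃ loses ClO₄⁻: pKₐ(HClO₄) ≈ -10
(CH₃)₃C–Cl loses Cl⁻: pKₐ(HCl) ≈ -7
(CH₃)₃C–ONO₂ loses NO₃⁻: pKₐ(HNO₃) ≈ -1.3
(CH₃)₃C–OC(O)C₆H₄NO₂ loses p-O₂N–C₆H₄–COO⁻: pKₐ(p-nitrobenzoic acid) ≈ 3.4

(CH₃)₃C–OC(O)C₆H₄NO₂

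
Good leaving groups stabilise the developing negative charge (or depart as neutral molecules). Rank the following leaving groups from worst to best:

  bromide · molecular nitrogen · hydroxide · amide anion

amide anion < hydroxide < bromide < molecular nitrogen

Rank by basicity of the departing species: weakest base leaves most easily.
molecular nitrogen: no meaningful conjugate acid; N₂ departs as an exceptionally stable neutral molecule
bromide: pKₐ(HBr) ≈ -9
hydroxide: pKₐ(H₂O) ≈ 15.7
amide anion: pKₐ(NH₃) ≈ 38 — extremely strong base; never a leaving group
The question asks for worst first, so the sequence is read in increasing leaving-group ability.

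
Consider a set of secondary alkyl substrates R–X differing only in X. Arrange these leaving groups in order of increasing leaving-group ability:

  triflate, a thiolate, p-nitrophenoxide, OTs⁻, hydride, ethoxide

A good leaving group is a weak base: the lower the pKₐ of its conjugate acid, the more readily it departs.
triflate: pKₐ(CF₃SO₃H (triflic acid)) ≈ -14
OTs⁻: pKₐ(p-CH₃C₆H₄SO₃H (TsOH)) ≈ -2.8
p-nitrophenoxide: pKₐ(p-nitrophenol) ≈ 7.2
a thiolate: pKₐ(RSH (a thiol)) ≈ 10.5
ethoxide: pKₐ(CH₃CH₂OH) ≈ 16
hydride: pKₐ(H₂) ≈ 36
Listed from poorest to best leaving group as asked.

hydride < ethoxide < a thiolate < p-nitrophenoxide < OTs⁻ < triflate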